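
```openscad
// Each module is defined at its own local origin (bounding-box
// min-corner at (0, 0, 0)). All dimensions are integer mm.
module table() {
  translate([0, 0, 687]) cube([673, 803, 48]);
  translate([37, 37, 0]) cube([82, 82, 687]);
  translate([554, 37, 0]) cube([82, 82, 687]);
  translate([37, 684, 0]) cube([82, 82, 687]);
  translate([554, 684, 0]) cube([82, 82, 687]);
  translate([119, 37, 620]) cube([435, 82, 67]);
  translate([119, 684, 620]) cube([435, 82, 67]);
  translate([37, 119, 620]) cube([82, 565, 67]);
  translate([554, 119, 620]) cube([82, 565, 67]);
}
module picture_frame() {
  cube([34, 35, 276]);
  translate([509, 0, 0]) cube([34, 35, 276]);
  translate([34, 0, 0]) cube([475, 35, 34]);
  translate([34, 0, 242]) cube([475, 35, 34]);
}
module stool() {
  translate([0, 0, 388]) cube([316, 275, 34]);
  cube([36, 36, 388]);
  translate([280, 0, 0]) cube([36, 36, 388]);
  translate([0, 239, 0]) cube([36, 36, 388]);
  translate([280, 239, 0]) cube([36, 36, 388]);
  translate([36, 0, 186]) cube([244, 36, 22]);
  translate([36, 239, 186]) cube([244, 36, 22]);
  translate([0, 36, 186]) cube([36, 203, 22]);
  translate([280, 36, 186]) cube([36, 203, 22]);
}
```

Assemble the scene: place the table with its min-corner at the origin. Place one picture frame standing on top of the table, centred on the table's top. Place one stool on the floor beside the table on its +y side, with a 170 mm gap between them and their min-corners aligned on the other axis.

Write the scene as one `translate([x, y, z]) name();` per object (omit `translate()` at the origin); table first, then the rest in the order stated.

table();
translate([65, 384, 735]) picture_frame();
translate([0, 973, 0]) stool();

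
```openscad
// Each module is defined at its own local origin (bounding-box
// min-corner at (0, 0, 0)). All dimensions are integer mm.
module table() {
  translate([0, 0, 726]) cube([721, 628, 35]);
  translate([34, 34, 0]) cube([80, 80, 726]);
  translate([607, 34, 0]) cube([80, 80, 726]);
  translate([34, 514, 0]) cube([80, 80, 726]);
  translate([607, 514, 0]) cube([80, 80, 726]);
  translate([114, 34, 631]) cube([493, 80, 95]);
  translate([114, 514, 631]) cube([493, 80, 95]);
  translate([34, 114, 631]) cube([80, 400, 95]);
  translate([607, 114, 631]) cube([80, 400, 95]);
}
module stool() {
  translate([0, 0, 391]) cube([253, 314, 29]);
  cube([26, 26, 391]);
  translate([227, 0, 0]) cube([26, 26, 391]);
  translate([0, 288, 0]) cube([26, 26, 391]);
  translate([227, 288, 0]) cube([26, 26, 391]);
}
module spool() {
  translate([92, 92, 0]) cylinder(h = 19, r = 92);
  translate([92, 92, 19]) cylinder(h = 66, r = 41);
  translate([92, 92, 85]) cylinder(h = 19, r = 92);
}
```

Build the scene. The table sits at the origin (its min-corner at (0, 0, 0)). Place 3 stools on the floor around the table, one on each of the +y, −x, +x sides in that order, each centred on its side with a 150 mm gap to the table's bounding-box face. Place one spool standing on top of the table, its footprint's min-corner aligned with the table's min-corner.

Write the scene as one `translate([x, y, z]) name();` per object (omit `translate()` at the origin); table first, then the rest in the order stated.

table();
translate([234, 778, 0]) stool();
translate([-403, 157, 0]) stool();
translate([871, 157, 0]) stool();
translate([0, 0, 761]) spool();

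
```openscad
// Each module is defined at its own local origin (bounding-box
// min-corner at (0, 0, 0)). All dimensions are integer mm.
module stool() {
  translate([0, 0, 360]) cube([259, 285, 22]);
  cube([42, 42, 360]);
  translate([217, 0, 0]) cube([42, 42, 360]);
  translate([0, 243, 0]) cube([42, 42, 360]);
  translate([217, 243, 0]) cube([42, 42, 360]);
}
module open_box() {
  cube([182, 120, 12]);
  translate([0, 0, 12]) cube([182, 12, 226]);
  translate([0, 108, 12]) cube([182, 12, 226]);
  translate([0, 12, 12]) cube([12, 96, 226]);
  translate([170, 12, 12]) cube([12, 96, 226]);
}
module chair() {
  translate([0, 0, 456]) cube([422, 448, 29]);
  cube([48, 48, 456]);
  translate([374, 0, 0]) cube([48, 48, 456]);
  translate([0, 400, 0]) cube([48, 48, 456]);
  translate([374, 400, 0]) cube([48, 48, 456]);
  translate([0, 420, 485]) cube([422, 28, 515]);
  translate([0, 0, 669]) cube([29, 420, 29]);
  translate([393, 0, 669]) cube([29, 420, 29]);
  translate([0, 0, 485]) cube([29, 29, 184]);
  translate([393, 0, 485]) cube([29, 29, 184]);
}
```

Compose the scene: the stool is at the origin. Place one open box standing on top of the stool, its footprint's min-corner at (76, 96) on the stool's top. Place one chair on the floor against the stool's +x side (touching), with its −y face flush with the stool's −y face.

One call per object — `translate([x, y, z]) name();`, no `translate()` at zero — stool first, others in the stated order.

stool();
translate([76, 96, 382]) open_box();
translate([259, 0, 0]) chair();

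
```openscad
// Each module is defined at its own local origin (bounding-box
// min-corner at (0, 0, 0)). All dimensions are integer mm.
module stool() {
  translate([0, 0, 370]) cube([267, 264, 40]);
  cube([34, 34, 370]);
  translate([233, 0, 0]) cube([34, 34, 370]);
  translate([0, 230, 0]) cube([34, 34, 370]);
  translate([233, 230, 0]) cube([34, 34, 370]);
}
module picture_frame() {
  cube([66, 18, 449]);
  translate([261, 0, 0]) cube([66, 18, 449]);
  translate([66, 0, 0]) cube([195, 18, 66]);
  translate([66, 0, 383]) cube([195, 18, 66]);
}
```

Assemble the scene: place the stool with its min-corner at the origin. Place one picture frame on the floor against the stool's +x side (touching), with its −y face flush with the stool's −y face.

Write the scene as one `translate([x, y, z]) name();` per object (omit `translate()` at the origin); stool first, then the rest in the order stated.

stool();
translate([267, 0, 0]) picture_frame();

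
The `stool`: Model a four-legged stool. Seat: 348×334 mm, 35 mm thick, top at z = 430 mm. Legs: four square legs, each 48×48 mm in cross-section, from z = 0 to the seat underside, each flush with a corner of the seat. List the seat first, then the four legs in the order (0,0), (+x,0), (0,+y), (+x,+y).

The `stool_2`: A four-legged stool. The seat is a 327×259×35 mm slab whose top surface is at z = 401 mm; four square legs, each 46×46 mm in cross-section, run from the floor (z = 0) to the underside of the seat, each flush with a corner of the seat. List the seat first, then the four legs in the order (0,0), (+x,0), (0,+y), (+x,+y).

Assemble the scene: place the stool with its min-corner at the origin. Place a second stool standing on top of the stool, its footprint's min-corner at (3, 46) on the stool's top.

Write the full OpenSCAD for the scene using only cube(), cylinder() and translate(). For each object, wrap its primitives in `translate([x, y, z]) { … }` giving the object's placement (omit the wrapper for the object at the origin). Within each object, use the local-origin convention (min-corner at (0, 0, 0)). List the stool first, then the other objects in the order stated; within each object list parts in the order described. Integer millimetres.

translate([0, 0, 395]) cube([348, 334, 35]);
cube([48, 48, 395]);
translate([300, 0, 0]) cube([48, 48, 395]);
translate([0, 286, 0]) cube([48, 48, 395]);
translate([300, 286, 0]) cube([48, 48, 395]);
translate([3, 46, 430]) {
  translate([0, 0, 366]) cube([327, 259, 35]);
  cube([46, 46, 366]);
  translate([281, 0, 0]) cube([46, 46, 366]);
  translate([0, 213, 0]) cube([46, 46, 366]);
  translate([281, 213, 0]) cube([46, 46, 366]);
}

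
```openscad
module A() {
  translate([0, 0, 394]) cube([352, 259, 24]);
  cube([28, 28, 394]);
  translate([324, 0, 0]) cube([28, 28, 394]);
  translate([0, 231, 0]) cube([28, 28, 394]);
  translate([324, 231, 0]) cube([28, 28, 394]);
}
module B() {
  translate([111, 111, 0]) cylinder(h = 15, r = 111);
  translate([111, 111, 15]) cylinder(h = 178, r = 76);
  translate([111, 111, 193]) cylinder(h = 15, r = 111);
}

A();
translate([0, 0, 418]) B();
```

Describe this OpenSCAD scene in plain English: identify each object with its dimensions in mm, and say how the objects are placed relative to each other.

A is a simple wooden stool: a rectangular seat 352 mm (x) by 259 mm (y), 24 mm thick, top face at z = 418 mm, on four square legs, each 28×28 mm in cross-section. The legs rest on z = 0, each flush with a corner of the seat.

B is a spool: two coaxial disc flanges of radius 111 mm and thickness 15 mm, joined by a core cylinder of radius 76 mm and height 178 mm. The lower flange rests on z = 0 and the three cylinders share a vertical axis.

The spool is on top of the stool.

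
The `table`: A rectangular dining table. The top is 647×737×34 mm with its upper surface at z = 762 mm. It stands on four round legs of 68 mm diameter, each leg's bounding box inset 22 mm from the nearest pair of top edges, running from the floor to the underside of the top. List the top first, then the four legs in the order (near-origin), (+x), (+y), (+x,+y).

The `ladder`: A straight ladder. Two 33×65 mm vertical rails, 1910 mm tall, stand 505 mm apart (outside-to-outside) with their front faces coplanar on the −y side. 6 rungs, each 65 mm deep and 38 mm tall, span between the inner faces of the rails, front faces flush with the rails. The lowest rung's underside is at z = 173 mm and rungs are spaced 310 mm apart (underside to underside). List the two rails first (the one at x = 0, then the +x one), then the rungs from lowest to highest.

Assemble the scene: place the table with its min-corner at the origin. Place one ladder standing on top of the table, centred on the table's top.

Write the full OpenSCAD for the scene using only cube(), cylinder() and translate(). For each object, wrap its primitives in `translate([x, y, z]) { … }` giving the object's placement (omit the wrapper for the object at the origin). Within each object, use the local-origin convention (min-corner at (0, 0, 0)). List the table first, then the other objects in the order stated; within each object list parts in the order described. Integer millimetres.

translate([0, 0, 728]) cube([647, 737, 34]);
translate([56, 56, 0]) cylinder(h = 728, r = 34);
translate([591, 56, 0]) cylinder(h = 728, r = 34);
translate([56, 681, 0]) cylinder(h = 728, r = 34);
translate([591, 681, 0]) cylinder(h = 728, r = 34);
translate([71, 336, 762]) {
  cube([33, 65, 1910]);
  translate([472, 0, 0]) cube([33, 65, 1910]);
  translate([33, 0, 173]) cube([439, 65, 38]);
  translate([33, 0, 483]) cube([439, 65, 38]);
  translate([33, 0, 793]) cube([439, 65, 38]);
  translate([33, 0, 1103]) cube([439, 65, 38]);
  translate([33, 0, 1413]) cube([439, 65, 38]);
  translate([33, 0, 1723]) cube([439, 65, 38]);
}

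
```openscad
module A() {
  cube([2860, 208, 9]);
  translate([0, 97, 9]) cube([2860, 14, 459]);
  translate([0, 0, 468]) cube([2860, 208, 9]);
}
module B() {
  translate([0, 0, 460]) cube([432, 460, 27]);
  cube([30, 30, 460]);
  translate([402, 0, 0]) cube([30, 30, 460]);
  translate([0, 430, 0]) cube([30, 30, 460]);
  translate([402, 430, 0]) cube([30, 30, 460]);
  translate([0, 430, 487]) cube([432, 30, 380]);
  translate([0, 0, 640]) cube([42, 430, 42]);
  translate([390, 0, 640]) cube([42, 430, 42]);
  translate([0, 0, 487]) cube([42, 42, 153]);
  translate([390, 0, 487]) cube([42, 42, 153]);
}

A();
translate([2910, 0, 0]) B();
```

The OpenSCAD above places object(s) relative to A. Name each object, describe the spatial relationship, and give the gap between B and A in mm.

The chair's nearest face is 50 mm from the I-beam's +x face.

A is an I-beam. B is a chair. The chair is on the floor beside the I-beam on its +x side. The gap between the chair and the I-beam is 50 mm.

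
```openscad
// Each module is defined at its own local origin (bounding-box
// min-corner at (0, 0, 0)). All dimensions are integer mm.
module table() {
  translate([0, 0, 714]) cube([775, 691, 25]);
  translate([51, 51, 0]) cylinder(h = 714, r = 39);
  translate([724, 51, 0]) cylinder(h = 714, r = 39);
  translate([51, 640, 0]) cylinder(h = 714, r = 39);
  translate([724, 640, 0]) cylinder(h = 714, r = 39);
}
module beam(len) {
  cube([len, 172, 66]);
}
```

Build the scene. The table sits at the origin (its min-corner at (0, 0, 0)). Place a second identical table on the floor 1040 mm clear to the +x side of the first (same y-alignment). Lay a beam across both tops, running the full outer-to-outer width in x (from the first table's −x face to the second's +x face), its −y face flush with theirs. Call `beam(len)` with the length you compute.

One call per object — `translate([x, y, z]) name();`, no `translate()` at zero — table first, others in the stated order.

table();
translate([1815, 0, 0]) table();
translate([0, 0, 739]) beam(2590);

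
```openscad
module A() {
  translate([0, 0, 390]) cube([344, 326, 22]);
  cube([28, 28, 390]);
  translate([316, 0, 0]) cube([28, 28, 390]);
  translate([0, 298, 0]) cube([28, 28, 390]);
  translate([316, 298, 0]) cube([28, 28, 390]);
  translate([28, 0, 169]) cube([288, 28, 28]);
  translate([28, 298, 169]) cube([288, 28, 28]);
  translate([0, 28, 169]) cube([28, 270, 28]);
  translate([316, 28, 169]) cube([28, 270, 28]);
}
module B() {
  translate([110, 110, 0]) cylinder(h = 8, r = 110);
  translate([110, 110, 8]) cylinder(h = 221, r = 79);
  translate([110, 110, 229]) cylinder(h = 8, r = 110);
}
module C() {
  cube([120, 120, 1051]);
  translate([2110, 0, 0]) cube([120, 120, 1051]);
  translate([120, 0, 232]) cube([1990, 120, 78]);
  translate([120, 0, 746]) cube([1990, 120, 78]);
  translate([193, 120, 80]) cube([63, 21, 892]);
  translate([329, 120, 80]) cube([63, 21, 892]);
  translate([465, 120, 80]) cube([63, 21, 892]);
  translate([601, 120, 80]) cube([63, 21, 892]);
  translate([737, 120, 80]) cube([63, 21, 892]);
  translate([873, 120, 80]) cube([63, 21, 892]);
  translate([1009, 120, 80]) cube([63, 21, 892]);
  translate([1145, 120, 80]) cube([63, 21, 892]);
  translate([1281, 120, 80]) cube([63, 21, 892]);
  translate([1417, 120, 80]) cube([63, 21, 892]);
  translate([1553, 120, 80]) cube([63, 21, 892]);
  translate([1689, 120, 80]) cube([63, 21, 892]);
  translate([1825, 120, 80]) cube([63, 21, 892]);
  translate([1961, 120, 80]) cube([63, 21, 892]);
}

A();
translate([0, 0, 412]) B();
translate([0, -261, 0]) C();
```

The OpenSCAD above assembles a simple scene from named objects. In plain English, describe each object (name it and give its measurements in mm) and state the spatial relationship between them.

A is a simple wooden stool: a rectangular seat 344 mm (x) by 326 mm (y), 22 mm thick, top face at z = 412 mm, on four square legs, each 28×28 mm in cross-section. The legs rest on z = 0, each flush with a corner of the seat. Four stretchers, 28 mm wide and 28 mm tall, connect adjacent legs with their undersides at z = 169 mm, each running between the inner faces of the legs it joins and aligned with the legs' outer faces on the other axis.

B is a spool: two coaxial disc flanges of radius 110 mm and thickness 8 mm, joined by a core cylinder of radius 79 mm and height 221 mm. The lower flange rests on z = 0 and the three cylinders share a vertical axis.

C is a fence section. Two 120×120 mm posts, 1051 mm tall, stand on the floor with a clear span of 1990 mm between their inner faces. Two horizontal rails of 120×78 mm section span the gap between the posts with their undersides at z = 232 mm and z = 746 mm, flush with the posts' −y face. 14 pickets, each 63 mm wide, 21 mm thick and 892 mm tall, are fixed to the +y face of the rails with their bottoms at z = 80 mm, evenly spaced across the span with equal gaps (rounded down to the nearest mm) at the −x end and between each pair — any rounding remainder accumulates at the +x end.

The spool is on top of the stool. The fence section is on the floor beside the stool on its −y side.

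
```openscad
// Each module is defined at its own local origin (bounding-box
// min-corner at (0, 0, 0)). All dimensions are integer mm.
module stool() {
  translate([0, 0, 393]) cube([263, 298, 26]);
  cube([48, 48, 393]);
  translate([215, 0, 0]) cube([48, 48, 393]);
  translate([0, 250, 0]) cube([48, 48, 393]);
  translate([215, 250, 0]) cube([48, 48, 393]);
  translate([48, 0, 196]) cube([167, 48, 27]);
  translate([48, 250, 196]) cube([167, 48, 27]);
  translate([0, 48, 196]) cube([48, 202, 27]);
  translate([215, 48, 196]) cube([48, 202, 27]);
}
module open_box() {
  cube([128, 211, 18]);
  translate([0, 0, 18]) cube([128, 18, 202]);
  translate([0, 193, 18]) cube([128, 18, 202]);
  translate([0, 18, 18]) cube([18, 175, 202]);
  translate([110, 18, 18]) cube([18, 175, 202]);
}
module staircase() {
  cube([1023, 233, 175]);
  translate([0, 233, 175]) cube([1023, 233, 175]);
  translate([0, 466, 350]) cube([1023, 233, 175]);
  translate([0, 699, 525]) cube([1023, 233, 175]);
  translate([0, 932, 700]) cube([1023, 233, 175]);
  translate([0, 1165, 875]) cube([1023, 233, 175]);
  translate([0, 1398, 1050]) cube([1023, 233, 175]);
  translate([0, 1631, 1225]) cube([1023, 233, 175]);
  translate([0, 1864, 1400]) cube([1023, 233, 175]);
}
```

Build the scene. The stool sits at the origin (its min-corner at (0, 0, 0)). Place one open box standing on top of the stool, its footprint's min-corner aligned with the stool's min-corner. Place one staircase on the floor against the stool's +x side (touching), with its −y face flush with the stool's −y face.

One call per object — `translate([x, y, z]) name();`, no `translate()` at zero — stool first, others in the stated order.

stool();
translate([0, 0, 419]) open_box();
translate([263, 0, 0]) staircase();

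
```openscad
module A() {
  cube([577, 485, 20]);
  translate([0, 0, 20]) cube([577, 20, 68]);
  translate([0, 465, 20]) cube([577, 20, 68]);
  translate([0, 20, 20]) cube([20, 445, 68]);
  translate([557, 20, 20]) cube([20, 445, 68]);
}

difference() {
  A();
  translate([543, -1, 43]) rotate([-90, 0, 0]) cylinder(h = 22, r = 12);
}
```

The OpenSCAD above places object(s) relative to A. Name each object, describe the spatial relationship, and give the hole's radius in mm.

The subtracted cylinder has r = 12 mm.

A is an open box. The open box has a circular hole through its front wall. The hole's radius is 12 mm.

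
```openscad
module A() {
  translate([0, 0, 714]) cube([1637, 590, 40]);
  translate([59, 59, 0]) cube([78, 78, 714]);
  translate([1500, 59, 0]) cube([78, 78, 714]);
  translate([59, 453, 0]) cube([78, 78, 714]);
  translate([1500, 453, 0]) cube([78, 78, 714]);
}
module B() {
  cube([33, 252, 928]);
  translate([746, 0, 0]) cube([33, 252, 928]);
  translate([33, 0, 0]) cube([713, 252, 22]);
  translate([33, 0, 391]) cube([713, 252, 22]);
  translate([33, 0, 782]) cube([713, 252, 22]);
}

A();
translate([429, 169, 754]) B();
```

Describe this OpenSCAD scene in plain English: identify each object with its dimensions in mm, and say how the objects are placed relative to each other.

A is a table: top 1637 mm (x) × 590 mm (y), 40 mm thick, upper face at z = 754 mm, on four 78×78 mm square legs, each inset 59 mm from the nearest pair of top edges, running from z = 0 to the bottom of the top.

B is a bookshelf 779 mm wide overall, 252 mm deep and 928 mm tall. The two sides are 33 mm thick vertical panels. 3 horizontal shelves of 22 mm thickness span between the inner faces of the sides; the lowest shelf sits on the floor and shelves are stacked with a clear vertical gap of 369 mm between each pair.

The bookshelf is on top of the table, centred.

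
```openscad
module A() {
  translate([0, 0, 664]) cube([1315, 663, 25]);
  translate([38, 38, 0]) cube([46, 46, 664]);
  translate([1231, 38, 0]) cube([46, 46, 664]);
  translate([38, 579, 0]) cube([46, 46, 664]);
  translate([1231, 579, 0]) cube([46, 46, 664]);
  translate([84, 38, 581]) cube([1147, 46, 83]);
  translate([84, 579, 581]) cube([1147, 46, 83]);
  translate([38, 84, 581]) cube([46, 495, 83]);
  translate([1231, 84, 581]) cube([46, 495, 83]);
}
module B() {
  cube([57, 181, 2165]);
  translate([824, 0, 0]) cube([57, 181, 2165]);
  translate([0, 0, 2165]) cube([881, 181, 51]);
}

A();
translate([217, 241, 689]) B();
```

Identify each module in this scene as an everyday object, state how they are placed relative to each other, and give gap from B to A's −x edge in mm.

A is a table. B is a door frame. The door frame is on top of the table, centred. The gap from the door frame to the table's −x edge is 217 mm.

The door frame's min-x is at 217; the table's min-x is 0; gap = 217 mm.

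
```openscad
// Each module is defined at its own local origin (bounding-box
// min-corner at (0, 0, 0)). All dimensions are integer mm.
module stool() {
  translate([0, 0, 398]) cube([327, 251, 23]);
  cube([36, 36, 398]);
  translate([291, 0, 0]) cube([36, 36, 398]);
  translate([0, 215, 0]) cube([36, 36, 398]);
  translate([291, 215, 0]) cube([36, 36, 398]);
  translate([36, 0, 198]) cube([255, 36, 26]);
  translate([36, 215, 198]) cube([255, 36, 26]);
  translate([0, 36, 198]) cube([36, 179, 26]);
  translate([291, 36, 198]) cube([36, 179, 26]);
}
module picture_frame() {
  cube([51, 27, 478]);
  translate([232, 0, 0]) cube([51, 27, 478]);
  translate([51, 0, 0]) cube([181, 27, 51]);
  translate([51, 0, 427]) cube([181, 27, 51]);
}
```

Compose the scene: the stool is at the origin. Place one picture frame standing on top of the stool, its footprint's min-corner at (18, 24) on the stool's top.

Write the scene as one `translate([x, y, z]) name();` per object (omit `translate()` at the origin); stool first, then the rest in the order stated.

stool();
translate([18, 24, 421]) picture_frame();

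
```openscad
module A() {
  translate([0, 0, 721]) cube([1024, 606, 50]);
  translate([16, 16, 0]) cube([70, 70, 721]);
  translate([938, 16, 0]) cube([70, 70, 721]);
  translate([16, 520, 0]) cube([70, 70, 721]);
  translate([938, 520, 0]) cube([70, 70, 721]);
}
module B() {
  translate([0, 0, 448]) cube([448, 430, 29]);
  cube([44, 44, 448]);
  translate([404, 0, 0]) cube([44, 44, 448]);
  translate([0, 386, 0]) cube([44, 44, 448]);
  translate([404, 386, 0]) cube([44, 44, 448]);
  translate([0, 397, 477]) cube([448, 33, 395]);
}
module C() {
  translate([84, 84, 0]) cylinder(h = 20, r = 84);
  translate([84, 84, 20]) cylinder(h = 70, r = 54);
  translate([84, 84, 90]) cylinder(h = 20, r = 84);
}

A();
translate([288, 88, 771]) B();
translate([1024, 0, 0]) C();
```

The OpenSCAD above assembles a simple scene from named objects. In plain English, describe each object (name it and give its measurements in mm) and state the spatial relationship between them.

A is a rectangular dining table. The top is 1024×606×50 mm with its upper surface at z = 771 mm. It stands on four 70×70 mm square legs, each inset 16 mm from the nearest pair of top edges, running from the floor to the underside of the top.

B is a chair. The seat is a 448×430×29 mm slab with its top at z = 477 mm, on four 44×44 mm corner legs (flush with the seat edges, standing on z = 0). A flat backrest 33 mm thick, 395 mm tall, spans the full seat width and rises from the seat top along its +y edge, rear face flush with the rear of the seat.

C is a spool: two coaxial disc flanges of radius 84 mm and thickness 20 mm, joined by a core cylinder of radius 54 mm and height 70 mm. The lower flange rests on z = 0 and the three cylinders share a vertical axis.

The chair is on top of the table, centred. The spool is against the table's +x side, with their −y faces flush.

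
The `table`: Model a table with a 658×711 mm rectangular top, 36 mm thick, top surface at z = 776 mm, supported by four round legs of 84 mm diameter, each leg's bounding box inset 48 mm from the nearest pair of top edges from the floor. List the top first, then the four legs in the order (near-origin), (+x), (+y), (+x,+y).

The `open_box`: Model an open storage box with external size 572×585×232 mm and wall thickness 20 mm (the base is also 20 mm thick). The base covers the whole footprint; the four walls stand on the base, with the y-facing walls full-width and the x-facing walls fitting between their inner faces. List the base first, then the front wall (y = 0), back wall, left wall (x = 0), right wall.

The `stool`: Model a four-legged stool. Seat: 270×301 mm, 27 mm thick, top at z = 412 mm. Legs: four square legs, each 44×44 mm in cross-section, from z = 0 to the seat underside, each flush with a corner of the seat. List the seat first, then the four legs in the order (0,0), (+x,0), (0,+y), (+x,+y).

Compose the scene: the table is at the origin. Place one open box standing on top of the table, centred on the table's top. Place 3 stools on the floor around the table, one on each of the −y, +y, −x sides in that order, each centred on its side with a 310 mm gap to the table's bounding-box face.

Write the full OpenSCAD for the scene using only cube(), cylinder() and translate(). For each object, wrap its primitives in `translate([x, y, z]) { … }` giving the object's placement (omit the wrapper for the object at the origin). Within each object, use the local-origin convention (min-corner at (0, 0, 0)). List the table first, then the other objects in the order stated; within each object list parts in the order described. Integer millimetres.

translate([0, 0, 740]) cube([658, 711, 36]);
translate([90, 90, 0]) cylinder(h = 740, r = 42);
translate([568, 90, 0]) cylinder(h = 740, r = 42);
translate([90, 621, 0]) cylinder(h = 740, r = 42);
translate([568, 621, 0]) cylinder(h = 740, r = 42);
translate([43, 63, 776]) {
  cube([572, 585, 20]);
  translate([0, 0, 20]) cube([572, 20, 212]);
  translate([0, 565, 20]) cube([572, 20, 212]);
  translate([0, 20, 20]) cube([20, 545, 212]);
  translate([552, 20, 20]) cube([20, 545, 212]);
}
translate([194, -611, 0]) {
  translate([0, 0, 385]) cube([270, 301, 27]);
  cube([44, 44, 385]);
  translate([226, 0, 0]) cube([44, 44, 385]);
  translate([0, 257, 0]) cube([44, 44, 385]);
  translate([226, 257, 0]) cube([44, 44, 385]);
}
translate([194, 1021, 0]) {
  translate([0, 0, 385]) cube([270, 301, 27]);
  cube([44, 44, 385]);
  translate([226, 0, 0]) cube([44, 44, 385]);
  translate([0, 257, 0]) cube([44, 44, 385]);
  translate([226, 257, 0]) cube([44, 44, 385]);
}
translate([-580, 205, 0]) {
  translate([0, 0, 385]) cube([270, 301, 27]);
  cube([44, 44, 385]);
  translate([226, 0, 0]) cube([44, 44, 385]);
  translate([0, 257, 0]) cube([44, 44, 385]);
  translate([226, 257, 0]) cube([44, 44, 385]);
}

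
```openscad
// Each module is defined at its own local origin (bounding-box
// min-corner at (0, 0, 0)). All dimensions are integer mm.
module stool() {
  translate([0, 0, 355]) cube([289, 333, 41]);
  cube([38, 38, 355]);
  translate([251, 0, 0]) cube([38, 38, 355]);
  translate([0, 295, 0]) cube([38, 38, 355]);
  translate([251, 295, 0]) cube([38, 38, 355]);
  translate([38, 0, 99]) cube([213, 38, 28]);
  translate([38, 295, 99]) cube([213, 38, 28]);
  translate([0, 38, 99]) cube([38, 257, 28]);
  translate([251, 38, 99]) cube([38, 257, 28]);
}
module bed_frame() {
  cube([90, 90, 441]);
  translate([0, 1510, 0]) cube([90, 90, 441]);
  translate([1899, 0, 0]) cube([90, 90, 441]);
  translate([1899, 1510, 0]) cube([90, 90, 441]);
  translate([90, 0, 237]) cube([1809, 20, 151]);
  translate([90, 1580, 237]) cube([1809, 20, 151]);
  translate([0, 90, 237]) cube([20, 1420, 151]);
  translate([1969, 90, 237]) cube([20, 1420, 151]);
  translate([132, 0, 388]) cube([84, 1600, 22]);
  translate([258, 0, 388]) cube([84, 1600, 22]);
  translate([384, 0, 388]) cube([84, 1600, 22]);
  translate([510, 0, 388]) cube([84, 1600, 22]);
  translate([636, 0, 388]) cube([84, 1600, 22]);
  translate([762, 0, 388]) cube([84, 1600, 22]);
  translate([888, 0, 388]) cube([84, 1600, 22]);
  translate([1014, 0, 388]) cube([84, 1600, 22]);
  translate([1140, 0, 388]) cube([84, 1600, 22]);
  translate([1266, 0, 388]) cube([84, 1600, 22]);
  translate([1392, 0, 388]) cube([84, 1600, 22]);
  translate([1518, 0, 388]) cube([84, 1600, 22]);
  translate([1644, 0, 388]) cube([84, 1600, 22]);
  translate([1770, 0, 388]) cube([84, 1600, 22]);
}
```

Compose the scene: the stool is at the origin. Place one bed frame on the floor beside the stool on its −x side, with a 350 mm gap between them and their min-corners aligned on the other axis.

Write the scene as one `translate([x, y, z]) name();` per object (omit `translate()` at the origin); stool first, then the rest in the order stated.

stool();
translate([-2339, 0, 0]) bed_frame();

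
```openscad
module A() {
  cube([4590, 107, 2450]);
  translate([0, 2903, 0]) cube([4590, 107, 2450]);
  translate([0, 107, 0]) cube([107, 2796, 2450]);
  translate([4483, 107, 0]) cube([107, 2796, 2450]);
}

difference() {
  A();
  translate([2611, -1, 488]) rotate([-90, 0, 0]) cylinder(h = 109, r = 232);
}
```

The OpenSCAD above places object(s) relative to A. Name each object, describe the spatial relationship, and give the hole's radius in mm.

The subtracted cylinder has r = 232 mm.

A is a house frame. The house frame has a circular hole through its front wall. The hole's radius is 232 mm.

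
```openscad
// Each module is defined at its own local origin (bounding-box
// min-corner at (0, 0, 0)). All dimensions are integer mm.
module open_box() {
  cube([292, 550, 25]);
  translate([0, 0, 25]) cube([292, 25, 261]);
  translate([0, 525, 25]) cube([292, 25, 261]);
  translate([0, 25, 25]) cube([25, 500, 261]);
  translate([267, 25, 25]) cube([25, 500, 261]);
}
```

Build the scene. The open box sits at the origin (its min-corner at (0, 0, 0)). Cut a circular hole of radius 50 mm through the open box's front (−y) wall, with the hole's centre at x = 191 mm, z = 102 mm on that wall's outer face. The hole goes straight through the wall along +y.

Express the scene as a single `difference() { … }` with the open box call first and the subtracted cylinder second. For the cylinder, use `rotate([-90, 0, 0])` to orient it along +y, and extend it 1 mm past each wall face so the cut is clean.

difference() {
  open_box();
  translate([191, -1, 102]) rotate([-90, 0, 0]) cylinder(h = 27, r = 50);
}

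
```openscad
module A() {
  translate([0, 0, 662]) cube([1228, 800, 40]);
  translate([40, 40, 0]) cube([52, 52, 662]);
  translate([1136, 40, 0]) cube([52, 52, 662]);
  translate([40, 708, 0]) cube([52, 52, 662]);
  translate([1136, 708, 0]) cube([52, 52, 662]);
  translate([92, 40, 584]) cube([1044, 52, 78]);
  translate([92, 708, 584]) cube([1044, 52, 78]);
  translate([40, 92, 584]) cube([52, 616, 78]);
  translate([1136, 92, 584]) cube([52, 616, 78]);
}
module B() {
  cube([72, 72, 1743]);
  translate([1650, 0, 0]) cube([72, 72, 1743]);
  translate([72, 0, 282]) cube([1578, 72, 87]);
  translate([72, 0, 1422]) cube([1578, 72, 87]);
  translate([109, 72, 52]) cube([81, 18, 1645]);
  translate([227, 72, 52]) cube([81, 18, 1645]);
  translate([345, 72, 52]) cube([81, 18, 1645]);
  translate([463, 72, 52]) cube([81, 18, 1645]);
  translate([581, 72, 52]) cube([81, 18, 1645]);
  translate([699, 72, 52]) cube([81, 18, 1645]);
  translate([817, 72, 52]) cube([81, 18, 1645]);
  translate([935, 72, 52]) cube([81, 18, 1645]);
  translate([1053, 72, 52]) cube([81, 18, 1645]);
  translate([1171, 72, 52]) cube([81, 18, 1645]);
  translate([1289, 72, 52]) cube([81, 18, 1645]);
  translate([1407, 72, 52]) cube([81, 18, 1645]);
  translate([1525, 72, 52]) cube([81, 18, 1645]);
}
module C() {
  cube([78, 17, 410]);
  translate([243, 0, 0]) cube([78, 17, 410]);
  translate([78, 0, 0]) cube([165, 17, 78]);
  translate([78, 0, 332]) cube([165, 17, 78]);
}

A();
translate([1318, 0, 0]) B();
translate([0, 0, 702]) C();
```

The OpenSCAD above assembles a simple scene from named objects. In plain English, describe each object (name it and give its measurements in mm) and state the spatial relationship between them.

A is a table with a 1228×800 mm rectangular top, 40 mm thick, top surface at z = 702 mm, supported by four 52×52 mm square legs, each inset 40 mm from the nearest pair of top edges, running from the floor. Four apron rails, 52 mm thick and 78 mm tall, run between adjacent legs with their top edges flush with the underside of the top and their outer faces flush with the legs' outer faces.

B is a fence section. Two 72×72 mm posts, 1743 mm tall, stand on the floor with a clear span of 1578 mm between their inner faces. Two horizontal rails of 72×87 mm section span the gap between the posts with their undersides at z = 282 mm and z = 1422 mm, flush with the posts' −y face. 13 pickets, each 81 mm wide, 18 mm thick and 1645 mm tall, are fixed to the +y face of the rails with their bottoms at z = 52 mm, evenly spaced across the span with equal gaps (rounded down to the nearest mm) at the −x end and between each pair — any rounding remainder accumulates at the +x end.

C is a picture frame with a 165×254 mm rectangular opening (x by z) and a uniform 78 mm border on every side. Frame depth is 17 mm along y. It is built from two vertical stiles running the full outside height and two horizontal rails spanning the gap between the stiles.

The fence section is on the floor beside the table on its +x side. The picture frame is on top of the table.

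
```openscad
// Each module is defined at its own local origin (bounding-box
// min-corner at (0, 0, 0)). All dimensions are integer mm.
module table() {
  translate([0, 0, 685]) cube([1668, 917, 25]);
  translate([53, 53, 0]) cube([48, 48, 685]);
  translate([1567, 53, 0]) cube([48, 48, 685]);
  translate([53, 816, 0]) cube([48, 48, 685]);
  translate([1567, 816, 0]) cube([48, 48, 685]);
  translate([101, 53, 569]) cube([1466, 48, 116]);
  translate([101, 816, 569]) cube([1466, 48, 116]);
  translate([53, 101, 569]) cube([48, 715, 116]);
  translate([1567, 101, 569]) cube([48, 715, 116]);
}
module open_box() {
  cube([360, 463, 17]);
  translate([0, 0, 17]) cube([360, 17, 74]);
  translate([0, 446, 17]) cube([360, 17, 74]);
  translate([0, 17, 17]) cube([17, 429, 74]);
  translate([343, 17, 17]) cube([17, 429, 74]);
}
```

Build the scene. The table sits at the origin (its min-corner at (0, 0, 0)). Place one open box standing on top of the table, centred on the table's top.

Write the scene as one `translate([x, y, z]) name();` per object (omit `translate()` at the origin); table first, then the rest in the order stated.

table();
translate([654, 227, 710]) open_box();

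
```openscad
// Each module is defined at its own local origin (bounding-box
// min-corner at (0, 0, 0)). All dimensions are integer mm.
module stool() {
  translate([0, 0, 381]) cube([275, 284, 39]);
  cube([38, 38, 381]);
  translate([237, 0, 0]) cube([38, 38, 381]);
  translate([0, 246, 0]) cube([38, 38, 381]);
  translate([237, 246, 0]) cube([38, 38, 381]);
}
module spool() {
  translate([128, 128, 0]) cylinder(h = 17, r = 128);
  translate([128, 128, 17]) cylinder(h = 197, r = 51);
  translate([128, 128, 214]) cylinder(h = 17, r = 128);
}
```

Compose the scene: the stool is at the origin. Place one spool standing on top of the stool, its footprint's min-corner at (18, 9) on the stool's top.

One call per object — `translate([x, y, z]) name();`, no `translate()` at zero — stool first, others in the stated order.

stool();
translate([18, 9, 420]) spool();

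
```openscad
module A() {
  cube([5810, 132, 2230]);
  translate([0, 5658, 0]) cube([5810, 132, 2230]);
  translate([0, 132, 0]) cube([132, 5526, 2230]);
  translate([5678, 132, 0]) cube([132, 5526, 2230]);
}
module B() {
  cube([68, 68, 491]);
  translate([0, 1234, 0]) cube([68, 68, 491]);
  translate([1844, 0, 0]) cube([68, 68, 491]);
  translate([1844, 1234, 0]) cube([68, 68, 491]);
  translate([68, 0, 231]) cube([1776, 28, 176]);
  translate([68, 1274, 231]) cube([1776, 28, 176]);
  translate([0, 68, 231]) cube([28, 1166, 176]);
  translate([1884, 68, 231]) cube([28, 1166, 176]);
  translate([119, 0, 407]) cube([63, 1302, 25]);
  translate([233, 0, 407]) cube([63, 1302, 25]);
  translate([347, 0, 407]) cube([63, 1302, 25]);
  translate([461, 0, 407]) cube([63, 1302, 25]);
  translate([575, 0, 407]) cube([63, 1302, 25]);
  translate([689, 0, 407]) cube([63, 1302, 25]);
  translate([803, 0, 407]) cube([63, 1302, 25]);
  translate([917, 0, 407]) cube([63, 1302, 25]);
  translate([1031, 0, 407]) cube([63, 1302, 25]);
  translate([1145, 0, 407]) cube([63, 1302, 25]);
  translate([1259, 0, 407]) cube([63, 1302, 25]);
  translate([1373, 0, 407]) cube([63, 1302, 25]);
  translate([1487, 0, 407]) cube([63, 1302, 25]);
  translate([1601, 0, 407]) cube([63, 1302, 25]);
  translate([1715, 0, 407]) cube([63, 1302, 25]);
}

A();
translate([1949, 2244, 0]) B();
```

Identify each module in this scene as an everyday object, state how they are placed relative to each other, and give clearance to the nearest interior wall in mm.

Clearances: x = 1817, y = 2112; minimum 1817 mm.

A is a house frame. B is a bed frame. The bed frame sits inside the house frame, centred. The clearance to the nearest interior wall is 1817 mm.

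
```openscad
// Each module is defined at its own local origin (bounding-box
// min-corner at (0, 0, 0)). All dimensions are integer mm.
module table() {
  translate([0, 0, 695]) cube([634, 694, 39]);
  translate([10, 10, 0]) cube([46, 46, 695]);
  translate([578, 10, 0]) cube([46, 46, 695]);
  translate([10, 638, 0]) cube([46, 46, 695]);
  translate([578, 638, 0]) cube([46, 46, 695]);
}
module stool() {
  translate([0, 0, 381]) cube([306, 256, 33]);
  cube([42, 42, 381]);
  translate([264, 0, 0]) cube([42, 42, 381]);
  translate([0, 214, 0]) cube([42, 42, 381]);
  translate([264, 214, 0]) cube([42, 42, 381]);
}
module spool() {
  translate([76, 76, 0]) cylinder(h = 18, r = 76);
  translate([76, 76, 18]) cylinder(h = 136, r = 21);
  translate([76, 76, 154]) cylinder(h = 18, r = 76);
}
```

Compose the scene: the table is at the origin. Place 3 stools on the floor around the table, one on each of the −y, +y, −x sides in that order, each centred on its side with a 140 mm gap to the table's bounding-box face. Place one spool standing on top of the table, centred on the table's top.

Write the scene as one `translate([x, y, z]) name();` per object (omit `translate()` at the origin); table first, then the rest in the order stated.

table();
translate([164, -396, 0]) stool();
translate([164, 834, 0]) stool();
translate([-446, 219, 0]) stool();
translate([241, 271, 734]) spool();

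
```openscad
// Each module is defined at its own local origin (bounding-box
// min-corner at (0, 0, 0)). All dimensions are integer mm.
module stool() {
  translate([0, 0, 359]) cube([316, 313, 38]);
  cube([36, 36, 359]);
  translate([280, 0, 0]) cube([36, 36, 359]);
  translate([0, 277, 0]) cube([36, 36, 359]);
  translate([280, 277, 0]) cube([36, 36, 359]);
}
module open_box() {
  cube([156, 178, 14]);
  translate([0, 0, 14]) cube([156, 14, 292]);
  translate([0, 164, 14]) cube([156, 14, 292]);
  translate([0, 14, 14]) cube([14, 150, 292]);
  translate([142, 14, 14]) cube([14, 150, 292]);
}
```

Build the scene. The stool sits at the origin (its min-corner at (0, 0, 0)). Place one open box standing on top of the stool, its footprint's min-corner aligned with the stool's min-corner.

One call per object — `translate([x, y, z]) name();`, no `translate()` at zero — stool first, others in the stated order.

stool();
translate([0, 0, 397]) open_box();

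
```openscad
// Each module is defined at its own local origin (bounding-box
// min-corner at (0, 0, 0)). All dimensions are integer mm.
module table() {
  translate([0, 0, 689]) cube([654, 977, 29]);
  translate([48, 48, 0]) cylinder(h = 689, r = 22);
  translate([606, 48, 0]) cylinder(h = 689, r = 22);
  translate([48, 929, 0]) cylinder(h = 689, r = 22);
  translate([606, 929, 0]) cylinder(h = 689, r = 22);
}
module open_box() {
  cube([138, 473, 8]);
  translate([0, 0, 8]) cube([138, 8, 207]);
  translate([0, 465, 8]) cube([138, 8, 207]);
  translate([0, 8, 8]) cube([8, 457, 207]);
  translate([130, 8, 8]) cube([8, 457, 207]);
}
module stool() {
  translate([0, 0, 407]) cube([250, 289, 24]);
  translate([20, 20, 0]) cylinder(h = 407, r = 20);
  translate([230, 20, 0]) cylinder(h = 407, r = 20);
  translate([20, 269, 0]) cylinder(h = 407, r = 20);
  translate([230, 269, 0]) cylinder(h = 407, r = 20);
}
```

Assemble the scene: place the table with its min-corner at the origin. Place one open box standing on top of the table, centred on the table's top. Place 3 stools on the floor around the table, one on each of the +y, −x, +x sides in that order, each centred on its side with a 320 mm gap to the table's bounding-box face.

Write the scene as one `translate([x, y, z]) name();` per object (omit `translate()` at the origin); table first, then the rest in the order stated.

table();
translate([258, 252, 718]) open_box();
translate([202, 1297, 0]) stool();
translate([-570, 344, 0]) stool();
translate([974, 344, 0]) stool();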